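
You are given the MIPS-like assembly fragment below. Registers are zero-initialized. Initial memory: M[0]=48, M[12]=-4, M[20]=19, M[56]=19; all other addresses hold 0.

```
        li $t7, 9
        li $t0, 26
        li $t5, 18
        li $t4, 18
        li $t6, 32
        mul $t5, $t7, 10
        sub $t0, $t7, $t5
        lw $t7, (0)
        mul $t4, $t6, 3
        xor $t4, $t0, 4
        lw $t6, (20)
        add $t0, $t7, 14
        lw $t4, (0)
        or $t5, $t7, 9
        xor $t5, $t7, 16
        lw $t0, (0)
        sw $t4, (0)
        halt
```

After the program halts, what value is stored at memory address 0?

48

$t7=9
$t0=26
$t5=18
$t4=18
$t6=32
$t5=9*10=90
$t0=9-90=-81
$t7=M[0]=48
$t4=32*3=96
$t4=(-81)^4=-85
$t6=M[20]=19
$t0=48+14=62
$t4=M[0]=48
$t5=48|9=57
$t5=48^16=32
$t0=M[0]=48
sw $t4, (0) → M[0]=48
halt.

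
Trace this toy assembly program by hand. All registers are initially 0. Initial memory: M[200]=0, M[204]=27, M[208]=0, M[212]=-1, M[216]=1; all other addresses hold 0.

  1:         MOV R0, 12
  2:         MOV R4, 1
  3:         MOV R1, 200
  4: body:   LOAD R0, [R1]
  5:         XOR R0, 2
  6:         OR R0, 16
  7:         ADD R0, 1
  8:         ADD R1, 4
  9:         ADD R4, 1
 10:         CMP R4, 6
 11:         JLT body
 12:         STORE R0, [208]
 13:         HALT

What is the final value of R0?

R0=12
R4=1
R1=200
R0=M[200]=0
R0=0^2=2
R0=2|16=18
R0=18+1=19
R1=200+4=204
R4=1+1=2
CMP R4, 6  (cmp 2,6)
JLT body: taken
R0=M[204]=27
R0=27^2=25
R0=25|16=25
R0=25+1=26
R1=204+4=208
R4=2+1=3
CMP R4, 6  (cmp 3,6)
JLT body: taken
R0=M[208]=0
R0=0^2=2
R0=2|16=18
R0=18+1=19
R1=208+4=212
R4=3+1=4
CMP R4, 6  (cmp 4,6)
JLT body: taken
R0=M[212]=-1
R0=(-1)^2=-3
R0=(-3)|16=-3
R0=(-3)+1=-2
R1=212+4=216
R4=4+1=5
CMP R4, 6  (cmp 5,6)
JLT body: taken
R0=M[216]=1
R0=1^2=3
R0=3|16=19
R0=19+1=20
R1=216+4=220
R4=5+1=6
CMP R4, 6  (cmp 6,6)
JLT body: not taken
STORE R0, [208] → M[208]=20
halt.

20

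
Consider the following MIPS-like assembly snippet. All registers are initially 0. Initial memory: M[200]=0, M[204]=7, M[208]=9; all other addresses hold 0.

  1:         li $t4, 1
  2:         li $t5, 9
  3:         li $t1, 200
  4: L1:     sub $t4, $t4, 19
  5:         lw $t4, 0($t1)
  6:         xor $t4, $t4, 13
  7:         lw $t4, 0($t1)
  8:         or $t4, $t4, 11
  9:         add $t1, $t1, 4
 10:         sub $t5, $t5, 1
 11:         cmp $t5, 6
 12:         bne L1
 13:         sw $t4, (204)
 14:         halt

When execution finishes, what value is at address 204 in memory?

11

li $t4, 1 → $t4=1
li $t5, 9 → $t5=9
li $t1, 200 → $t1=200
sub $t4, $t4, 19 → $t4=1-19=-18
lw $t4, 0($t1) → $t4=M[200]=0
xor $t4, $t4, 13 → $t4=0^13=13
lw $t4, 0($t1) → $t4=M[200]=0
or $t4, $t4, 11 → $t4=0|11=11
add $t1, $t1, 4 → $t1=200+4=204
sub $t5, $t5, 1 → $t5=9-1=8
cmp $t5, 6  (cmp 8,6)
bne L1: taken
sub $t4, $t4, 19 → $t4=11-19=-8
lw $t4, 0($t1) → $t4=M[204]=7
xor $t4, $t4, 13 → $t4=7^13=10
lw $t4, 0($t1) → $t4=M[204]=7
or $t4, $t4, 11 → $t4=7|11=15
add $t1, $t1, 4 → $t1=204+4=208
sub $t5, $t5, 1 → $t5=8-1=7
cmp $t5, 6  (cmp 7,6)
bne L1: taken
sub $t4, $t4, 19 → $t4=15-19=-4
lw $t4, 0($t1) → $t4=M[208]=9
xor $t4, $t4, 13 → $t4=9^13=4
lw $t4, 0($t1) → $t4=M[208]=9
or $t4, $t4, 11 → $t4=9|11=11
add $t1, $t1, 4 → $t1=208+4=212
sub $t5, $t5, 1 → $t5=7-1=6
cmp $t5, 6  (cmp 6,6)
bne L1: not taken
sw $t4, (204) → M[204]=11
halt.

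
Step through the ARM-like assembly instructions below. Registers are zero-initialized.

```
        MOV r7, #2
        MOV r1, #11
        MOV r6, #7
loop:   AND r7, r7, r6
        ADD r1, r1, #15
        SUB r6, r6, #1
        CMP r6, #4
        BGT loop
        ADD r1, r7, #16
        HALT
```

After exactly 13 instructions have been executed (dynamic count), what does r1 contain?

41

r7=2
r1=11
r6=7
r7=2&7=2
r1=11+15=26
r6=7-1=6
CMP r6, #4  (cmp 6,4)
BGT loop: taken
r7=2&6=2
r1=26+15=41
r6=6-1=5
CMP r6, #4  (cmp 5,4)
BGT loop: taken
After step 13: r1 = 41.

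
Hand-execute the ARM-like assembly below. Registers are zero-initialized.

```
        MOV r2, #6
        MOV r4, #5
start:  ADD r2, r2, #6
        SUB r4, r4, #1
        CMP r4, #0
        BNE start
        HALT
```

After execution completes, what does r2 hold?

36

MOV r2, #6 → r2=6
MOV r4, #5 → r4=5
ADD r2, r2, #6 → r2=6+6=12
SUB r4, r4, #1 → r4=5-1=4
CMP r4, #0  (cmp 4,0)
BNE start: taken
ADD r2, r2, #6 → r2=12+6=18
SUB r4, r4, #1 → r4=4-1=3
CMP r4, #0  (cmp 3,0)
BNE start: taken
ADD r2, r2, #6 → r2=18+6=24
SUB r4, r4, #1 → r4=3-1=2
CMP r4, #0  (cmp 2,0)
BNE start: taken
ADD r2, r2, #6 → r2=24+6=30
SUB r4, r4, #1 → r4=2-1=1
CMP r4, #0  (cmp 1,0)
BNE start: taken
ADD r2, r2, #6 → r2=30+6=36
SUB r4, r4, #1 → r4=1-1=0
CMP r4, #0  (cmp 0,0)
BNE start: not taken
halt.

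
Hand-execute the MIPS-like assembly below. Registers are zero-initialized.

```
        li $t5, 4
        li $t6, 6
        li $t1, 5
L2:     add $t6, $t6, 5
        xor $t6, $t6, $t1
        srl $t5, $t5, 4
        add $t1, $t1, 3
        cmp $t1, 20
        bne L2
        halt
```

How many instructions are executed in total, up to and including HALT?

$t5=4
$t6=6
$t1=5
$t6=6+5=11
$t6=11^5=14
$t5=4>>4=0
$t1=5+3=8
cmp $t1, 20  (cmp 8,20)
bne L2: taken
$t6=14+5=19
$t6=19^8=27
$t5=0>>4=0
$t1=8+3=11
cmp $t1, 20  (cmp 11,20)
bne L2: taken
$t6=27+5=32
$t6=32^11=43
$t5=0>>4=0
$t1=11+3=14
cmp $t1, 20  (cmp 14,20)
bne L2: taken
$t6=43+5=48
$t6=48^14=62
$t5=0>>4=0
$t1=14+3=17
cmp $t1, 20  (cmp 17,20)
bne L2: taken
$t6=62+5=67
$t6=67^17=82
$t5=0>>4=0
$t1=17+3=20
cmp $t1, 20  (cmp 20,20)
bne L2: not taken
halt.
Total executed instructions: 34.

34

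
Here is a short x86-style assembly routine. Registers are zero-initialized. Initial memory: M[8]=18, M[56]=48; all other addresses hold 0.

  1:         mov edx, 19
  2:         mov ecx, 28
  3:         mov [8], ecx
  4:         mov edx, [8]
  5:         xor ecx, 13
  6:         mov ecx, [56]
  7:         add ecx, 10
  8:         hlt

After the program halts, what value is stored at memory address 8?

edx=19
ecx=28
mov [8], ecx → M[8]=28
edx=M[8]=28
ecx=28^13=17
ecx=M[56]=48
ecx=48+10=58
halt.

28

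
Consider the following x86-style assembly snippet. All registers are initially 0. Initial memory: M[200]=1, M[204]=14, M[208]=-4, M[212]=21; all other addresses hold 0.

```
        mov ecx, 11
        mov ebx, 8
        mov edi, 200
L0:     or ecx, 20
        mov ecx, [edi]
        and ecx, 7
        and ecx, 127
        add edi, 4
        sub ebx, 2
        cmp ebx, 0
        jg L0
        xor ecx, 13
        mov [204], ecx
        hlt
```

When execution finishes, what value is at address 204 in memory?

mov ecx, 11 → ecx=11
mov ebx, 8 → ebx=8
mov edi, 200 → edi=200
or ecx, 20 → ecx=11|20=31
mov ecx, [edi] → ecx=M[200]=1
and ecx, 7 → ecx=1&7=1
and ecx, 127 → ecx=1&127=1
add edi, 4 → edi=200+4=204
sub ebx, 2 → ebx=8-2=6
cmp ebx, 0  (cmp 6,0)
jg L0: taken
or ecx, 20 → ecx=1|20=21
mov ecx, [edi] → ecx=M[204]=14
and ecx, 7 → ecx=14&7=6
and ecx, 127 → ecx=6&127=6
add edi, 4 → edi=204+4=208
sub ebx, 2 → ebx=6-2=4
cmp ebx, 0  (cmp 4,0)
jg L0: taken
or ecx, 20 → ecx=6|20=22
mov ecx, [edi] → ecx=M[208]=-4
and ecx, 7 → ecx=(-4)&7=4
and ecx, 127 → ecx=4&127=4
add edi, 4 → edi=208+4=212
sub ebx, 2 → ebx=4-2=2
cmp ebx, 0  (cmp 2,0)
jg L0: taken
or ecx, 20 → ecx=4|20=20
mov ecx, [edi] → ecx=M[212]=21
and ecx, 7 → ecx=21&7=5
and ecx, 127 → ecx=5&127=5
add edi, 4 → edi=212+4=216
sub ebx, 2 → ebx=2-2=0
cmp ebx, 0  (cmp 0,0)
jg L0: not taken
xor ecx, 13 → ecx=5^13=8
mov [204], ecx → M[204]=8
halt.

8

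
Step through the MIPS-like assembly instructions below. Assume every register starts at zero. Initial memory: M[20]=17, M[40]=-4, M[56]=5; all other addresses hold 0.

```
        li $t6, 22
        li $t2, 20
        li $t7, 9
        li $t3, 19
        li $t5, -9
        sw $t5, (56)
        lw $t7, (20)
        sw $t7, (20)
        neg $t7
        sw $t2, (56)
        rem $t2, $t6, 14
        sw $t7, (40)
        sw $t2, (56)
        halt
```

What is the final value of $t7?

$t6=22
$t2=20
$t7=9
$t3=19
$t5=-9
sw $t5, (56) → M[56]=-9
$t7=M[20]=17
sw $t7, (20) → M[20]=17
$t7=-(17)=-17
sw $t2, (56) → M[56]=20
$t2=22%14=8
sw $t7, (40) → M[40]=-17
sw $t2, (56) → M[56]=8
halt.

-17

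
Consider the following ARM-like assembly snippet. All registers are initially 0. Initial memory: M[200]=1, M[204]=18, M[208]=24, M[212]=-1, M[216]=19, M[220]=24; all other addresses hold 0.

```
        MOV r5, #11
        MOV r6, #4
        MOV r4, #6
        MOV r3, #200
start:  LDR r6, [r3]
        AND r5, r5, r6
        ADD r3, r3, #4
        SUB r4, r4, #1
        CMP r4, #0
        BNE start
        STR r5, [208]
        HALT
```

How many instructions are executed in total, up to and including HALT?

42

after MOV r5, #11: r5=11
after MOV r6, #4: r6=4
after MOV r4, #6: r4=6
after MOV r3, #200: r3=200
after LDR r6, [r3]: r6=M[200]=1
after AND r5, r5, r6: r5=11&1=1
after ADD r3, r3, #4: r3=200+4=204
after SUB r4, r4, #1: r4=6-1=5
CMP r4, #0  (cmp 5,0)
BNE start: taken
after LDR r6, [r3]: r6=M[204]=18
after AND r5, r5, r6: r5=1&18=0
after ADD r3, r3, #4: r3=204+4=208
after SUB r4, r4, #1: r4=5-1=4
CMP r4, #0  (cmp 4,0)
BNE start: taken
after LDR r6, [r3]: r6=M[208]=24
after AND r5, r5, r6: r5=0&24=0
after ADD r3, r3, #4: r3=208+4=212
after SUB r4, r4, #1: r4=4-1=3
CMP r4, #0  (cmp 3,0)
BNE start: taken
after LDR r6, [r3]: r6=M[212]=-1
after AND r5, r5, r6: r5=0&(-1)=0
after ADD r3, r3, #4: r3=212+4=216
after SUB r4, r4, #1: r4=3-1=2
CMP r4, #0  (cmp 2,0)
BNE start: taken
after LDR r6, [r3]: r6=M[216]=19
after AND r5, r5, r6: r5=0&19=0
after ADD r3, r3, #4: r3=216+4=220
after SUB r4, r4, #1: r4=2-1=1
CMP r4, #0  (cmp 1,0)
BNE start: taken
after LDR r6, [r3]: r6=M[220]=24
after AND r5, r5, r6: r5=0&24=0
after ADD r3, r3, #4: r3=220+4=224
after SUB r4, r4, #1: r4=1-1=0
CMP r4, #0  (cmp 0,0)
BNE start: not taken
STR r5, [208] → M[208]=0
halt.
Total executed instructions: 42.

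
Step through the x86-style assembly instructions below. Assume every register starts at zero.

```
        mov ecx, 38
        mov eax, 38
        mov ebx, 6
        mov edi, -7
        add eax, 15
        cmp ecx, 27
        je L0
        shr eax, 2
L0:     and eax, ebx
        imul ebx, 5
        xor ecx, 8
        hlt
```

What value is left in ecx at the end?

46

after mov ecx, 38: ecx=38
after mov eax, 38: eax=38
after mov ebx, 6: ebx=6
after mov edi, -7: edi=-7
after add eax, 15: eax=38+15=53
cmp ecx, 27  (cmp 38,27)
je L0: not taken
after shr eax, 2: eax=53>>2=13
after and eax, ebx: eax=13&6=4
after imul ebx, 5: ebx=6*5=30
after xor ecx, 8: ecx=38^8=46
halt.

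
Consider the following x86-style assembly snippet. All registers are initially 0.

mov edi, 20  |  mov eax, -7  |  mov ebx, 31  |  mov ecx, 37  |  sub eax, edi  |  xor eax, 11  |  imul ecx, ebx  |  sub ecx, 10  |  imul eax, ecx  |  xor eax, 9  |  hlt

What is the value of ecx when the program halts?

1137

after mov edi, 20: edi=20
after mov eax, -7: eax=-7
after mov ebx, 31: ebx=31
after mov ecx, 37: ecx=37
after sub eax, edi: eax=(-7)-20=-27
after xor eax, 11: eax=(-27)^11=-18
after imul ecx, ebx: ecx=37*31=1147
after sub ecx, 10: ecx=1147-10=1137
after imul eax, ecx: eax=(-18)*1137=-20466
after xor eax, 9: eax=(-20466)^9=-20473
halt.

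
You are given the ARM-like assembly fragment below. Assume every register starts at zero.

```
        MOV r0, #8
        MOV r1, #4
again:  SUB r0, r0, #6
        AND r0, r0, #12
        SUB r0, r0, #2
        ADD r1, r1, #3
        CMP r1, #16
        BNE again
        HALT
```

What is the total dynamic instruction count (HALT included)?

27

r0=8
r1=4
r0=8-6=2
r0=2&12=0
r0=0-2=-2
r1=4+3=7
CMP r1, #16  (cmp 7,16)
BNE again: taken
r0=(-2)-6=-8
r0=(-8)&12=8
r0=8-2=6
r1=7+3=10
CMP r1, #16  (cmp 10,16)
BNE again: taken
r0=6-6=0
r0=0&12=0
r0=0-2=-2
r1=10+3=13
CMP r1, #16  (cmp 13,16)
BNE again: taken
r0=(-2)-6=-8
r0=(-8)&12=8
r0=8-2=6
r1=13+3=16
CMP r1, #16  (cmp 16,16)
BNE again: not taken
halt.
Total executed instructions: 27.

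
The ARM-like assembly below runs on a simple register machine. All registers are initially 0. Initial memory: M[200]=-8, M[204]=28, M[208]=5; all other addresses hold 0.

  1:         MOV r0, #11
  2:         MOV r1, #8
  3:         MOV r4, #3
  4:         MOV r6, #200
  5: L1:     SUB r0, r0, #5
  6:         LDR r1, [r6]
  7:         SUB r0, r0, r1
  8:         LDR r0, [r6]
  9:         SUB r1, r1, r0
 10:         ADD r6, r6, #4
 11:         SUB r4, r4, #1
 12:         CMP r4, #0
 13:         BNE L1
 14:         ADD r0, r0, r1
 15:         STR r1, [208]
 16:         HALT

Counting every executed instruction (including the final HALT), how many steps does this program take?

MOV r0, #11 → r0=11
MOV r1, #8 → r1=8
MOV r4, #3 → r4=3
MOV r6, #200 → r6=200
SUB r0, r0, #5 → r0=11-5=6
LDR r1, [r6] → r1=M[200]=-8
SUB r0, r0, r1 → r0=6-(-8)=14
LDR r0, [r6] → r0=M[200]=-8
SUB r1, r1, r0 → r1=(-8)-(-8)=0
ADD r6, r6, #4 → r6=200+4=204
SUB r4, r4, #1 → r4=3-1=2
CMP r4, #0  (cmp 2,0)
BNE L1: taken
SUB r0, r0, #5 → r0=(-8)-5=-13
LDR r1, [r6] → r1=M[204]=28
SUB r0, r0, r1 → r0=(-13)-28=-41
LDR r0, [r6] → r0=M[204]=28
SUB r1, r1, r0 → r1=28-28=0
ADD r6, r6, #4 → r6=204+4=208
SUB r4, r4, #1 → r4=2-1=1
CMP r4, #0  (cmp 1,0)
BNE L1: taken
SUB r0, r0, #5 → r0=28-5=23
LDR r1, [r6] → r1=M[208]=5
SUB r0, r0, r1 → r0=23-5=18
LDR r0, [r6] → r0=M[208]=5
SUB r1, r1, r0 → r1=5-5=0
ADD r6, r6, #4 → r6=208+4=212
SUB r4, r4, #1 → r4=1-1=0
CMP r4, #0  (cmp 0,0)
BNE L1: not taken
ADD r0, r0, r1 → r0=5+0=5
STR r1, [208] → M[208]=0
halt.
Total executed instructions: 34.

34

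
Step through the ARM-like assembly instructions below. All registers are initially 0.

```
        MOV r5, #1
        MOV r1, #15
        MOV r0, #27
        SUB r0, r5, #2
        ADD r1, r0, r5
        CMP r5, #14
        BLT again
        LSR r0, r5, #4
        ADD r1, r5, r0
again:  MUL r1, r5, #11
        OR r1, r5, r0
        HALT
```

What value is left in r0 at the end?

MOV r5, #1 → r5=1
MOV r1, #15 → r1=15
MOV r0, #27 → r0=27
SUB r0, r5, #2 → r0=1-2=-1
ADD r1, r0, r5 → r1=(-1)+1=0
CMP r5, #14  (cmp 1,14)
BLT again: taken
MUL r1, r5, #11 → r1=1*11=11
OR r1, r5, r0 → r1=1|(-1)=-1
halt.

-1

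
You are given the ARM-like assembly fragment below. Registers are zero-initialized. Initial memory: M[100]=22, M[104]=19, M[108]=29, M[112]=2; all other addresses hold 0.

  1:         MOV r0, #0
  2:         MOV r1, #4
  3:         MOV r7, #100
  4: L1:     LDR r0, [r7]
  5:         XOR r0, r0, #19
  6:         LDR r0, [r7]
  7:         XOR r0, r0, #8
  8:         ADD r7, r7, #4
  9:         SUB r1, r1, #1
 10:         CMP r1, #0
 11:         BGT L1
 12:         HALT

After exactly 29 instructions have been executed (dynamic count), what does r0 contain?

r0=0
r1=4
r7=100
r0=M[100]=22
r0=22^19=5
r0=M[100]=22
r0=22^8=30
r7=100+4=104
r1=4-1=3
CMP r1, #0  (cmp 3,0)
BGT L1: taken
r0=M[104]=19
r0=19^19=0
r0=M[104]=19
r0=19^8=27
r7=104+4=108
r1=3-1=2
CMP r1, #0  (cmp 2,0)
BGT L1: taken
r0=M[108]=29
r0=29^19=14
r0=M[108]=29
r0=29^8=21
r7=108+4=112
r1=2-1=1
CMP r1, #0  (cmp 1,0)
BGT L1: taken
r0=M[112]=2
r0=2^19=17
After step 29: r0 = 17.

17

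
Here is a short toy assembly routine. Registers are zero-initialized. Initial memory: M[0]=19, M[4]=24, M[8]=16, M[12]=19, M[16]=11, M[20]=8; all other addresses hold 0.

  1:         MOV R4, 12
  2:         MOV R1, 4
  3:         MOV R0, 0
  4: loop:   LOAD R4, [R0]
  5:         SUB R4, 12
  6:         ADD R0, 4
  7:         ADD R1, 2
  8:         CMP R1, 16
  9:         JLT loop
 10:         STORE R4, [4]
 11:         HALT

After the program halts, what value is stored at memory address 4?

-4

R4=12
R1=4
R0=0
R4=M[0]=19
R4=19-12=7
R0=0+4=4
R1=4+2=6
CMP R1, 16  (cmp 6,16)
JLT loop: taken
R4=M[4]=24
R4=24-12=12
R0=4+4=8
R1=6+2=8
CMP R1, 16  (cmp 8,16)
JLT loop: taken
R4=M[8]=16
R4=16-12=4
R0=8+4=12
R1=8+2=10
CMP R1, 16  (cmp 10,16)
JLT loop: taken
R4=M[12]=19
R4=19-12=7
R0=12+4=16
R1=10+2=12
CMP R1, 16  (cmp 12,16)
JLT loop: taken
R4=M[16]=11
R4=11-12=-1
R0=16+4=20
R1=12+2=14
CMP R1, 16  (cmp 14,16)
JLT loop: taken
R4=M[20]=8
R4=8-12=-4
R0=20+4=24
R1=14+2=16
CMP R1, 16  (cmp 16,16)
JLT loop: not taken
STORE R4, [4] → M[4]=-4
halt.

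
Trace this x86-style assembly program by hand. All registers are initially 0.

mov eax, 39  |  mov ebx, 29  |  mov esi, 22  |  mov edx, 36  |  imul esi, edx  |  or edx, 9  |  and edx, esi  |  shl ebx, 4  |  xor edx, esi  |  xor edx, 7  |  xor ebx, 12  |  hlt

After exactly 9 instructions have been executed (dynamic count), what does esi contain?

792

mov eax, 39 → eax=39
mov ebx, 29 → ebx=29
mov esi, 22 → esi=22
mov edx, 36 → edx=36
imul esi, edx → esi=22*36=792
or edx, 9 → edx=36|9=45
and edx, esi → edx=45&792=8
shl ebx, 4 → ebx=29<<4=464
xor edx, esi → edx=8^792=784
After step 9: esi = 792.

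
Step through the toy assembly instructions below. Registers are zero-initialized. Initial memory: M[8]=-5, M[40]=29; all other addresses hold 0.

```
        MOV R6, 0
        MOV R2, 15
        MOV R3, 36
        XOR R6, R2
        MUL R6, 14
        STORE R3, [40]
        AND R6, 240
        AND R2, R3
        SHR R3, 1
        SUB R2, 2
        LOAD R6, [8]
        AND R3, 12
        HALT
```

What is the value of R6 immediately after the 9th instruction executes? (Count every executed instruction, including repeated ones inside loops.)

R6=0
R2=15
R3=36
R6=0^15=15
R6=15*14=210
STORE R3, [40] → M[40]=36
R6=210&240=208
R2=15&36=4
R3=36>>1=18
After step 9: R6 = 208.

208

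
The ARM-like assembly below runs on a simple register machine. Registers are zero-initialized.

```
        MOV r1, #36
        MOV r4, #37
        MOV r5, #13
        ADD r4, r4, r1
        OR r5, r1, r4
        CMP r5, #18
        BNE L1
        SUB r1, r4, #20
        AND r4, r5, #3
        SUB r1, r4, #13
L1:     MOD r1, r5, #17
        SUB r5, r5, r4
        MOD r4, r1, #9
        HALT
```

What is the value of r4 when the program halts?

r1=36
r4=37
r5=13
r4=37+36=73
r5=36|73=109
CMP r5, #18  (cmp 109,18)
BNE L1: taken
r1=109%17=7
r5=109-73=36
r4=7%9=7
halt.

7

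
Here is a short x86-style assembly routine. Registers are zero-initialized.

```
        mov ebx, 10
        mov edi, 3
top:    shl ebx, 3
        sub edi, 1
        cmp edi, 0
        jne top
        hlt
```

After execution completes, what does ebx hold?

ebx=10
edi=3
ebx=10<<3=80
edi=3-1=2
cmp edi, 0  (cmp 2,0)
jne top: taken
ebx=80<<3=640
edi=2-1=1
cmp edi, 0  (cmp 1,0)
jne top: taken
ebx=640<<3=5120
edi=1-1=0
cmp edi, 0  (cmp 0,0)
jne top: not taken
halt.

5120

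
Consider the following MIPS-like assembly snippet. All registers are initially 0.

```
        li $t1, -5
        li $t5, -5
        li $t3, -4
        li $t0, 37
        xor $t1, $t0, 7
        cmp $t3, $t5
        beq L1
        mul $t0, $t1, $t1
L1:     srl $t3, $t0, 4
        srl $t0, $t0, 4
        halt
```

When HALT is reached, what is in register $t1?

after li $t1, -5: $t1=-5
after li $t5, -5: $t5=-5
after li $t3, -4: $t3=-4
after li $t0, 37: $t0=37
after xor $t1, $t0, 7: $t1=37^7=34
cmp $t3, $t5  (cmp -4,-5)
beq L1: not taken
after mul $t0, $t1, $t1: $t0=34*34=1156
after srl $t3, $t0, 4: $t3=1156>>4=72
after srl $t0, $t0, 4: $t0=1156>>4=72
halt.

34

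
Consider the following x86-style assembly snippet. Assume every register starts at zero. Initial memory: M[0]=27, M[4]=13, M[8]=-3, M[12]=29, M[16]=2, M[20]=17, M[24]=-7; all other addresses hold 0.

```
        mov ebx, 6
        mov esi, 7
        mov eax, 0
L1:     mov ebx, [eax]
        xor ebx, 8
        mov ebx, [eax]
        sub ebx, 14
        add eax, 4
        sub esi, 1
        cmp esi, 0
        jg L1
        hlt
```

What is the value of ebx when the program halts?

ebx=6
esi=7
eax=0
ebx=M[0]=27
ebx=27^8=19
ebx=M[0]=27
ebx=27-14=13
eax=0+4=4
esi=7-1=6
cmp esi, 0  (cmp 6,0)
jg L1: taken
ebx=M[4]=13
ebx=13^8=5
ebx=M[4]=13
ebx=13-14=-1
eax=4+4=8
esi=6-1=5
cmp esi, 0  (cmp 5,0)
jg L1: taken
ebx=M[8]=-3
ebx=(-3)^8=-11
ebx=M[8]=-3
ebx=(-3)-14=-17
eax=8+4=12
esi=5-1=4
cmp esi, 0  (cmp 4,0)
jg L1: taken
ebx=M[12]=29
ebx=29^8=21
ebx=M[12]=29
ebx=29-14=15
eax=12+4=16
esi=4-1=3
cmp esi, 0  (cmp 3,0)
jg L1: taken
ebx=M[16]=2
ebx=2^8=10
ebx=M[16]=2
ebx=2-14=-12
eax=16+4=20
esi=3-1=2
cmp esi, 0  (cmp 2,0)
jg L1: taken
ebx=M[20]=17
ebx=17^8=25
ebx=M[20]=17
ebx=17-14=3
eax=20+4=24
esi=2-1=1
cmp esi, 0  (cmp 1,0)
jg L1: taken
ebx=M[24]=-7
ebx=(-7)^8=-15
ebx=M[24]=-7
ebx=(-7)-14=-21
eax=24+4=28
esi=1-1=0
cmp esi, 0  (cmp 0,0)
jg L1: not taken
halt.

-21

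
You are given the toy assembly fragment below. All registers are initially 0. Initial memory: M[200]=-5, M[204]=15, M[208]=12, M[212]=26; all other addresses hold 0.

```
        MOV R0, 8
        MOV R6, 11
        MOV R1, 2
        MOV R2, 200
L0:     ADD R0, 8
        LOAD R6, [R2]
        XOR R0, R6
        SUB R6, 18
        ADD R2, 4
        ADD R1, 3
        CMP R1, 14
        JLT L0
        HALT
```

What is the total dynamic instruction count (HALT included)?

37

MOV R0, 8 → R0=8
MOV R6, 11 → R6=11
MOV R1, 2 → R1=2
MOV R2, 200 → R2=200
ADD R0, 8 → R0=8+8=16
LOAD R6, [R2] → R6=M[200]=-5
XOR R0, R6 → R0=16^(-5)=-21
SUB R6, 18 → R6=(-5)-18=-23
ADD R2, 4 → R2=200+4=204
ADD R1, 3 → R1=2+3=5
CMP R1, 14  (cmp 5,14)
JLT L0: taken
ADD R0, 8 → R0=(-21)+8=-13
LOAD R6, [R2] → R6=M[204]=15
XOR R0, R6 → R0=(-13)^15=-4
SUB R6, 18 → R6=15-18=-3
ADD R2, 4 → R2=204+4=208
ADD R1, 3 → R1=5+3=8
CMP R1, 14  (cmp 8,14)
JLT L0: taken
ADD R0, 8 → R0=(-4)+8=4
LOAD R6, [R2] → R6=M[208]=12
XOR R0, R6 → R0=4^12=8
SUB R6, 18 → R6=12-18=-6
ADD R2, 4 → R2=208+4=212
ADD R1, 3 → R1=8+3=11
CMP R1, 14  (cmp 11,14)
JLT L0: taken
ADD R0, 8 → R0=8+8=16
LOAD R6, [R2] → R6=M[212]=26
XOR R0, R6 → R0=16^26=10
SUB R6, 18 → R6=26-18=8
ADD R2, 4 → R2=212+4=216
ADD R1, 3 → R1=11+3=14
CMP R1, 14  (cmp 14,14)
JLT L0: not taken
halt.
Total executed instructions: 37.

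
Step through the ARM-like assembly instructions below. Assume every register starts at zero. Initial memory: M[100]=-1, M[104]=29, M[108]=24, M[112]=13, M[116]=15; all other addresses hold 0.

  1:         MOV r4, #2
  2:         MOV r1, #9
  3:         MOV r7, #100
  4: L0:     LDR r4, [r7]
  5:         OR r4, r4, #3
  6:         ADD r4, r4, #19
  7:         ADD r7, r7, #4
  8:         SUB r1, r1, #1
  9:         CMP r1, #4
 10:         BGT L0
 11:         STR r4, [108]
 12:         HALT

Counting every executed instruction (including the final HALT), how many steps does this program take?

after MOV r4, #2: r4=2
after MOV r1, #9: r1=9
after MOV r7, #100: r7=100
after LDR r4, [r7]: r4=M[100]=-1
after OR r4, r4, #3: r4=(-1)|3=-1
after ADD r4, r4, #19: r4=(-1)+19=18
after ADD r7, r7, #4: r7=100+4=104
after SUB r1, r1, #1: r1=9-1=8
CMP r1, #4  (cmp 8,4)
BGT L0: taken
after LDR r4, [r7]: r4=M[104]=29
after OR r4, r4, #3: r4=29|3=31
after ADD r4, r4, #19: r4=31+19=50
after ADD r7, r7, #4: r7=104+4=108
after SUB r1, r1, #1: r1=8-1=7
CMP r1, #4  (cmp 7,4)
BGT L0: taken
after LDR r4, [r7]: r4=M[108]=24
after OR r4, r4, #3: r4=24|3=27
after ADD r4, r4, #19: r4=27+19=46
after ADD r7, r7, #4: r7=108+4=112
after SUB r1, r1, #1: r1=7-1=6
CMP r1, #4  (cmp 6,4)
BGT L0: taken
after LDR r4, [r7]: r4=M[112]=13
after OR r4, r4, #3: r4=13|3=15
after ADD r4, r4, #19: r4=15+19=34
after ADD r7, r7, #4: r7=112+4=116
after SUB r1, r1, #1: r1=6-1=5
CMP r1, #4  (cmp 5,4)
BGT L0: taken
after LDR r4, [r7]: r4=M[116]=15
after OR r4, r4, #3: r4=15|3=15
after ADD r4, r4, #19: r4=15+19=34
after ADD r7, r7, #4: r7=116+4=120
after SUB r1, r1, #1: r1=5-1=4
CMP r1, #4  (cmp 4,4)
BGT L0: not taken
STR r4, [108] → M[108]=34
halt.
Total executed instructions: 40.

40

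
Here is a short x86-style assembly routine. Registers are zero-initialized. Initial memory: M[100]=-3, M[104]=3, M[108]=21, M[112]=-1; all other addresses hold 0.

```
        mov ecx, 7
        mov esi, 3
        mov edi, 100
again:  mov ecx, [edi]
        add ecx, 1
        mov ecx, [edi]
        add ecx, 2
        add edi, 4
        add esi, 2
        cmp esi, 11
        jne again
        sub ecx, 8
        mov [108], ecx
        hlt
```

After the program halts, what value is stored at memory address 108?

-7

ecx=7
esi=3
edi=100
ecx=M[100]=-3
ecx=(-3)+1=-2
ecx=M[100]=-3
ecx=(-3)+2=-1
edi=100+4=104
esi=3+2=5
cmp esi, 11  (cmp 5,11)
jne again: taken
ecx=M[104]=3
ecx=3+1=4
ecx=M[104]=3
ecx=3+2=5
edi=104+4=108
esi=5+2=7
cmp esi, 11  (cmp 7,11)
jne again: taken
ecx=M[108]=21
ecx=21+1=22
ecx=M[108]=21
ecx=21+2=23
edi=108+4=112
esi=7+2=9
cmp esi, 11  (cmp 9,11)
jne again: taken
ecx=M[112]=-1
ecx=(-1)+1=0
ecx=M[112]=-1
ecx=(-1)+2=1
edi=112+4=116
esi=9+2=11
cmp esi, 11  (cmp 11,11)
jne again: not taken
ecx=1-8=-7
mov [108], ecx → M[108]=-7
halt.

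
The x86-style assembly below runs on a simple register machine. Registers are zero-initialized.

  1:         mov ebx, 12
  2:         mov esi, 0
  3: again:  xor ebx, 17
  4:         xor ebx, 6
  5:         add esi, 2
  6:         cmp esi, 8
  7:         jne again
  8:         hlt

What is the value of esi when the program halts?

8

after mov ebx, 12: ebx=12
after mov esi, 0: esi=0
after xor ebx, 17: ebx=12^17=29
after xor ebx, 6: ebx=29^6=27
after add esi, 2: esi=0+2=2
cmp esi, 8  (cmp 2,8)
jne again: taken
after xor ebx, 17: ebx=27^17=10
after xor ebx, 6: ebx=10^6=12
after add esi, 2: esi=2+2=4
cmp esi, 8  (cmp 4,8)
jne again: taken
after xor ebx, 17: ebx=12^17=29
after xor ebx, 6: ebx=29^6=27
after add esi, 2: esi=4+2=6
cmp esi, 8  (cmp 6,8)
jne again: taken
after xor ebx, 17: ebx=27^17=10
after xor ebx, 6: ebx=10^6=12
after add esi, 2: esi=6+2=8
cmp esi, 8  (cmp 8,8)
jne again: not taken
halt.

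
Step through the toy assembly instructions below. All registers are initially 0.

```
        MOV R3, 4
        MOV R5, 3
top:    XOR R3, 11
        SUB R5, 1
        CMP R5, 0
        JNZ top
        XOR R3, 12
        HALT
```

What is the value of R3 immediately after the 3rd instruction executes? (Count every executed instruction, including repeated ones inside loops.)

15

after MOV R3, 4: R3=4
after MOV R5, 3: R5=3
after XOR R3, 11: R3=4^11=15
After step 3: R3 = 15.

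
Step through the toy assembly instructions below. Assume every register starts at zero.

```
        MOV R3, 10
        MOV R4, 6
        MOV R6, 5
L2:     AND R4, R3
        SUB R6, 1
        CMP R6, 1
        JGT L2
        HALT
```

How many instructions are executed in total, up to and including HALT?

20

after MOV R3, 10: R3=10
after MOV R4, 6: R4=6
after MOV R6, 5: R6=5
after AND R4, R3: R4=6&10=2
after SUB R6, 1: R6=5-1=4
CMP R6, 1  (cmp 4,1)
JGT L2: taken
after AND R4, R3: R4=2&10=2
after SUB R6, 1: R6=4-1=3
CMP R6, 1  (cmp 3,1)
JGT L2: taken
after AND R4, R3: R4=2&10=2
after SUB R6, 1: R6=3-1=2
CMP R6, 1  (cmp 2,1)
JGT L2: taken
after AND R4, R3: R4=2&10=2
after SUB R6, 1: R6=2-1=1
CMP R6, 1  (cmp 1,1)
JGT L2: not taken
halt.
Total executed instructions: 20.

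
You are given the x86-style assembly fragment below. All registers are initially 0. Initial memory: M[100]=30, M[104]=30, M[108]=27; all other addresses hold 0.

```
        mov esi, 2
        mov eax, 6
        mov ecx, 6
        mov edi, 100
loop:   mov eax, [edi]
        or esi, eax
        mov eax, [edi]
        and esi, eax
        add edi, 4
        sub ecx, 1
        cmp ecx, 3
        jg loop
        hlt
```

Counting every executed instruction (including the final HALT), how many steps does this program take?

esi=2
eax=6
ecx=6
edi=100
eax=M[100]=30
esi=2|30=30
eax=M[100]=30
esi=30&30=30
edi=100+4=104
ecx=6-1=5
cmp ecx, 3  (cmp 5,3)
jg loop: taken
eax=M[104]=30
esi=30|30=30
eax=M[104]=30
esi=30&30=30
edi=104+4=108
ecx=5-1=4
cmp ecx, 3  (cmp 4,3)
jg loop: taken
eax=M[108]=27
esi=30|27=31
eax=M[108]=27
esi=31&27=27
edi=108+4=112
ecx=4-1=3
cmp ecx, 3  (cmp 3,3)
jg loop: not taken
halt.
Total executed instructions: 29.

29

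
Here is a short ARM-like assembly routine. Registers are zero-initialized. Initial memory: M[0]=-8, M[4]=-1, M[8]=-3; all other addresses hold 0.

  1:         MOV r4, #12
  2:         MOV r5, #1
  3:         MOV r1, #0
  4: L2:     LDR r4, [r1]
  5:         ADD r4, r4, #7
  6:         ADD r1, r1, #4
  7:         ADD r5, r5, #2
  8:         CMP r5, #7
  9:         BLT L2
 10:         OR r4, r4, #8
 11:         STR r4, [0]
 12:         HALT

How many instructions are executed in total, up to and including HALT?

MOV r4, #12 → r4=12
MOV r5, #1 → r5=1
MOV r1, #0 → r1=0
LDR r4, [r1] → r4=M[0]=-8
ADD r4, r4, #7 → r4=(-8)+7=-1
ADD r1, r1, #4 → r1=0+4=4
ADD r5, r5, #2 → r5=1+2=3
CMP r5, #7  (cmp 3,7)
BLT L2: taken
LDR r4, [r1] → r4=M[4]=-1
ADD r4, r4, #7 → r4=(-1)+7=6
ADD r1, r1, #4 → r1=4+4=8
ADD r5, r5, #2 → r5=3+2=5
CMP r5, #7  (cmp 5,7)
BLT L2: taken
LDR r4, [r1] → r4=M[8]=-3
ADD r4, r4, #7 → r4=(-3)+7=4
ADD r1, r1, #4 → r1=8+4=12
ADD r5, r5, #2 → r5=5+2=7
CMP r5, #7  (cmp 7,7)
BLT L2: not taken
OR r4, r4, #8 → r4=4|8=12
STR r4, [0] → M[0]=12
halt.
Total executed instructions: 24.

24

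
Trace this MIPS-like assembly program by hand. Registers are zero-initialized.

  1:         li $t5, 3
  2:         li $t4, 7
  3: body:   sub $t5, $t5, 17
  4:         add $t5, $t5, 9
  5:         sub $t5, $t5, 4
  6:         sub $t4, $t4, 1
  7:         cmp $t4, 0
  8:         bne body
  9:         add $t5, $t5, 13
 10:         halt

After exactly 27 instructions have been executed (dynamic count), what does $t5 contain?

-62

after li $t5, 3: $t5=3
after li $t4, 7: $t4=7
after sub $t5, $t5, 17: $t5=3-17=-14
after add $t5, $t5, 9: $t5=(-14)+9=-5
after sub $t5, $t5, 4: $t5=(-5)-4=-9
after sub $t4, $t4, 1: $t4=7-1=6
cmp $t4, 0  (cmp 6,0)
bne body: taken
after sub $t5, $t5, 17: $t5=(-9)-17=-26
after add $t5, $t5, 9: $t5=(-26)+9=-17
after sub $t5, $t5, 4: $t5=(-17)-4=-21
after sub $t4, $t4, 1: $t4=6-1=5
cmp $t4, 0  (cmp 5,0)
bne body: taken
after sub $t5, $t5, 17: $t5=(-21)-17=-38
after add $t5, $t5, 9: $t5=(-38)+9=-29
after sub $t5, $t5, 4: $t5=(-29)-4=-33
after sub $t4, $t4, 1: $t4=5-1=4
cmp $t4, 0  (cmp 4,0)
bne body: taken
after sub $t5, $t5, 17: $t5=(-33)-17=-50
after add $t5, $t5, 9: $t5=(-50)+9=-41
after sub $t5, $t5, 4: $t5=(-41)-4=-45
after sub $t4, $t4, 1: $t4=4-1=3
cmp $t4, 0  (cmp 3,0)
bne body: taken
after sub $t5, $t5, 17: $t5=(-45)-17=-62
After step 27: $t5 = -62.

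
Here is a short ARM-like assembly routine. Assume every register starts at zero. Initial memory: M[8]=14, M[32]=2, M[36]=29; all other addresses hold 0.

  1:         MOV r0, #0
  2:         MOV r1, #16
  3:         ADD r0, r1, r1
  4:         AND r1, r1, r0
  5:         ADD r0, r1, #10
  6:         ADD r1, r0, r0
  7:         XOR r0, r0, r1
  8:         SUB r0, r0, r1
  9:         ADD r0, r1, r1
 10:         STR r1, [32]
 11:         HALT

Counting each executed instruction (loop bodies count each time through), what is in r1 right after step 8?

after MOV r0, #0: r0=0
after MOV r1, #16: r1=16
after ADD r0, r1, r1: r0=16+16=32
after AND r1, r1, r0: r1=16&32=0
after ADD r0, r1, #10: r0=0+10=10
after ADD r1, r0, r0: r1=10+10=20
after XOR r0, r0, r1: r0=10^20=30
after SUB r0, r0, r1: r0=30-20=10
After step 8: r1 = 20.

20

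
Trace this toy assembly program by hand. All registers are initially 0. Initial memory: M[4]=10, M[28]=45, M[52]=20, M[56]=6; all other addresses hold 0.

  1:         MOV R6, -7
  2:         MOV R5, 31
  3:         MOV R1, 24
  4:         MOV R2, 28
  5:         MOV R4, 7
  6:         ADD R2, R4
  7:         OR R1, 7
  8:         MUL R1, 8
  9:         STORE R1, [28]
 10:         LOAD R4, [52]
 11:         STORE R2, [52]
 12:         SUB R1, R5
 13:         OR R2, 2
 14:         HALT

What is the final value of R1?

217

MOV R6, -7 → R6=-7
MOV R5, 31 → R5=31
MOV R1, 24 → R1=24
MOV R2, 28 → R2=28
MOV R4, 7 → R4=7
ADD R2, R4 → R2=28+7=35
OR R1, 7 → R1=24|7=31
MUL R1, 8 → R1=31*8=248
STORE R1, [28] → M[28]=248
LOAD R4, [52] → R4=M[52]=20
STORE R2, [52] → M[52]=35
SUB R1, R5 → R1=248-31=217
OR R2, 2 → R2=35|2=35
halt.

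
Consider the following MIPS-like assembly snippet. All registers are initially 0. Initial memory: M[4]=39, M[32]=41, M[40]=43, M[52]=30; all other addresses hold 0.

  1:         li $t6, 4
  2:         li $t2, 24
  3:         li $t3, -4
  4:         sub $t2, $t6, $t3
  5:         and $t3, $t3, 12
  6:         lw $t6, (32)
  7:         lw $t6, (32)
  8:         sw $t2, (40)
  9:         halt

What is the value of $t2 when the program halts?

8

li $t6, 4 → $t6=4
li $t2, 24 → $t2=24
li $t3, -4 → $t3=-4
sub $t2, $t6, $t3 → $t2=4-(-4)=8
and $t3, $t3, 12 → $t3=(-4)&12=12
lw $t6, (32) → $t6=M[32]=41
lw $t6, (32) → $t6=M[32]=41
sw $t2, (40) → M[40]=8
halt.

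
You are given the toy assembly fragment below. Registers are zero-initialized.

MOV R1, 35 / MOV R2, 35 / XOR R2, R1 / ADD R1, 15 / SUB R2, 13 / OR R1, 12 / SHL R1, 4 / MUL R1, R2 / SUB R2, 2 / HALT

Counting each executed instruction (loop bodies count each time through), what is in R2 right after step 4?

0

MOV R1, 35 → R1=35
MOV R2, 35 → R2=35
XOR R2, R1 → R2=35^35=0
ADD R1, 15 → R1=35+15=50
After step 4: R2 = 0.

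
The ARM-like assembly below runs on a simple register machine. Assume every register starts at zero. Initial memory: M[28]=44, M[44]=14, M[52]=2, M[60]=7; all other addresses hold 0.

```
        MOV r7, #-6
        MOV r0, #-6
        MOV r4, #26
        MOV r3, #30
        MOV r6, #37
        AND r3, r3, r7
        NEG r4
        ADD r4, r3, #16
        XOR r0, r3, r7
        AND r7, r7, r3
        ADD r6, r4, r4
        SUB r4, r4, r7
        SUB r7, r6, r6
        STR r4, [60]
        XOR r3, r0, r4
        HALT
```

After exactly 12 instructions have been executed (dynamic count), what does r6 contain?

84

after MOV r7, #-6: r7=-6
after MOV r0, #-6: r0=-6
after MOV r4, #26: r4=26
after MOV r3, #30: r3=30
after MOV r6, #37: r6=37
after AND r3, r3, r7: r3=30&(-6)=26
after NEG r4: r4=-(26)=-26
after ADD r4, r3, #16: r4=26+16=42
after XOR r0, r3, r7: r0=26^(-6)=-32
after AND r7, r7, r3: r7=(-6)&26=26
after ADD r6, r4, r4: r6=42+42=84
after SUB r4, r4, r7: r4=42-26=16
After step 12: r6 = 84.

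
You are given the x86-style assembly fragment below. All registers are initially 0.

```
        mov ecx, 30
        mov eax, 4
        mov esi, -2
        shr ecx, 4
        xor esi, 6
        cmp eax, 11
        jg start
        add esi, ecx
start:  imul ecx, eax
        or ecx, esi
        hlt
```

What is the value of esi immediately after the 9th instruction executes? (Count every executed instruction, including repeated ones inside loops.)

ecx=30
eax=4
esi=-2
ecx=30>>4=1
esi=(-2)^6=-8
cmp eax, 11  (cmp 4,11)
jg start: not taken
esi=(-8)+1=-7
ecx=1*4=4
After step 9: esi = -7.

-7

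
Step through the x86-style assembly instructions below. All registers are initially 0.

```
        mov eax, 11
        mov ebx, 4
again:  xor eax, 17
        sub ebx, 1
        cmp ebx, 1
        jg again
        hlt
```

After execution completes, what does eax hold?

eax=11
ebx=4
eax=11^17=26
ebx=4-1=3
cmp ebx, 1  (cmp 3,1)
jg again: taken
eax=26^17=11
ebx=3-1=2
cmp ebx, 1  (cmp 2,1)
jg again: taken
eax=11^17=26
ebx=2-1=1
cmp ebx, 1  (cmp 1,1)
jg again: not taken
halt.

26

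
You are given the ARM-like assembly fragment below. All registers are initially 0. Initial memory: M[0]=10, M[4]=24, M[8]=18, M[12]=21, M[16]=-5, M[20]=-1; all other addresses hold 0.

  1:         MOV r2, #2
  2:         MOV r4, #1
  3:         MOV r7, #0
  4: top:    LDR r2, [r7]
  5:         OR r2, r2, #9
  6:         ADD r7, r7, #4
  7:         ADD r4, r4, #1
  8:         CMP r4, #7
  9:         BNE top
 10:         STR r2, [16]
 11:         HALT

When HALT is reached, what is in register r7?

r2=2
r4=1
r7=0
r2=M[0]=10
r2=10|9=11
r7=0+4=4
r4=1+1=2
CMP r4, #7  (cmp 2,7)
BNE top: taken
r2=M[4]=24
r2=24|9=25
r7=4+4=8
r4=2+1=3
CMP r4, #7  (cmp 3,7)
BNE top: taken
r2=M[8]=18
r2=18|9=27
r7=8+4=12
r4=3+1=4
CMP r4, #7  (cmp 4,7)
BNE top: taken
r2=M[12]=21
r2=21|9=29
r7=12+4=16
r4=4+1=5
CMP r4, #7  (cmp 5,7)
BNE top: taken
r2=M[16]=-5
r2=(-5)|9=-5
r7=16+4=20
r4=5+1=6
CMP r4, #7  (cmp 6,7)
BNE top: taken
r2=M[20]=-1
r2=(-1)|9=-1
r7=20+4=24
r4=6+1=7
CMP r4, #7  (cmp 7,7)
BNE top: not taken
STR r2, [16] → M[16]=-1
halt.

24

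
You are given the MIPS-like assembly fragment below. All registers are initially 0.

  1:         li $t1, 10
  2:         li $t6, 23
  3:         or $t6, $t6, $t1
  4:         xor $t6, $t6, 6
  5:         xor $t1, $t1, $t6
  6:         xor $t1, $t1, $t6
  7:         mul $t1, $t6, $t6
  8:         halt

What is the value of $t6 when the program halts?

$t1=10
$t6=23
$t6=23|10=31
$t6=31^6=25
$t1=10^25=19
$t1=19^25=10
$t1=25*25=625
halt.

25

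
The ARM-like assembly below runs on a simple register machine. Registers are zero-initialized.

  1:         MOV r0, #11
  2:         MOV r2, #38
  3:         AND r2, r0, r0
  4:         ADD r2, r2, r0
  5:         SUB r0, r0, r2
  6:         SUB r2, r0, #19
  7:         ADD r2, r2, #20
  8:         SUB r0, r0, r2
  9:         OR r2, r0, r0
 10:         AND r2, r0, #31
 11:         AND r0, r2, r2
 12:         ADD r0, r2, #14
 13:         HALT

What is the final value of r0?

45

MOV r0, #11 → r0=11
MOV r2, #38 → r2=38
AND r2, r0, r0 → r2=11&11=11
ADD r2, r2, r0 → r2=11+11=22
SUB r0, r0, r2 → r0=11-22=-11
SUB r2, r0, #19 → r2=(-11)-19=-30
ADD r2, r2, #20 → r2=(-30)+20=-10
SUB r0, r0, r2 → r0=(-11)-(-10)=-1
OR r2, r0, r0 → r2=(-1)|(-1)=-1
AND r2, r0, #31 → r2=(-1)&31=31
AND r0, r2, r2 → r0=31&31=31
ADD r0, r2, #14 → r0=31+14=45
halt.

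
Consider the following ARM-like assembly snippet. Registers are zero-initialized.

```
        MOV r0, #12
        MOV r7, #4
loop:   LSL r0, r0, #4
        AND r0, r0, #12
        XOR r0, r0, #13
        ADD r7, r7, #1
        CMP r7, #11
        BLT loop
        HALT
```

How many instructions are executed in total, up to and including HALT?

after MOV r0, #12: r0=12
after MOV r7, #4: r7=4
after LSL r0, r0, #4: r0=12<<4=192
after AND r0, r0, #12: r0=192&12=0
after XOR r0, r0, #13: r0=0^13=13
after ADD r7, r7, #1: r7=4+1=5
CMP r7, #11  (cmp 5,11)
BLT loop: taken
after LSL r0, r0, #4: r0=13<<4=208
after AND r0, r0, #12: r0=208&12=0
after XOR r0, r0, #13: r0=0^13=13
after ADD r7, r7, #1: r7=5+1=6
CMP r7, #11  (cmp 6,11)
BLT loop: taken
after LSL r0, r0, #4: r0=13<<4=208
after AND r0, r0, #12: r0=208&12=0
after XOR r0, r0, #13: r0=0^13=13
after ADD r7, r7, #1: r7=6+1=7
CMP r7, #11  (cmp 7,11)
BLT loop: taken
after LSL r0, r0, #4: r0=13<<4=208
after AND r0, r0, #12: r0=208&12=0
after XOR r0, r0, #13: r0=0^13=13
after ADD r7, r7, #1: r7=7+1=8
CMP r7, #11  (cmp 8,11)
BLT loop: taken
after LSL r0, r0, #4: r0=13<<4=208
after AND r0, r0, #12: r0=208&12=0
after XOR r0, r0, #13: r0=0^13=13
after ADD r7, r7, #1: r7=8+1=9
CMP r7, #11  (cmp 9,11)
BLT loop: taken
after LSL r0, r0, #4: r0=13<<4=208
after AND r0, r0, #12: r0=208&12=0
after XOR r0, r0, #13: r0=0^13=13
after ADD r7, r7, #1: r7=9+1=10
CMP r7, #11  (cmp 10,11)
BLT loop: taken
after LSL r0, r0, #4: r0=13<<4=208
after AND r0, r0, #12: r0=208&12=0
after XOR r0, r0, #13: r0=0^13=13
after ADD r7, r7, #1: r7=10+1=11
CMP r7, #11  (cmp 11,11)
BLT loop: not taken
halt.
Total executed instructions: 45.

45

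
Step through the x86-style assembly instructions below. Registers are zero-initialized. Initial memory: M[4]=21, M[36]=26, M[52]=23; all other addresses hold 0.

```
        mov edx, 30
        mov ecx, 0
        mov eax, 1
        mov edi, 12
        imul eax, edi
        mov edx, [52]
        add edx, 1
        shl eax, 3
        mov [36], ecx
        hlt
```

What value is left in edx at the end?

after mov edx, 30: edx=30
after mov ecx, 0: ecx=0
after mov eax, 1: eax=1
after mov edi, 12: edi=12
after imul eax, edi: eax=1*12=12
after mov edx, [52]: edx=M[52]=23
after add edx, 1: edx=23+1=24
after shl eax, 3: eax=12<<3=96
mov [36], ecx → M[36]=0
halt.

24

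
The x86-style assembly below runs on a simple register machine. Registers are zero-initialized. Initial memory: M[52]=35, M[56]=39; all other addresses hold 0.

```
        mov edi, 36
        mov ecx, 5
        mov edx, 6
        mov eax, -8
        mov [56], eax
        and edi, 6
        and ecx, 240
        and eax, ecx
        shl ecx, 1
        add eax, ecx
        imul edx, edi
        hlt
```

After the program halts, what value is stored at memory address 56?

-8

edi=36
ecx=5
edx=6
eax=-8
mov [56], eax → M[56]=-8
edi=36&6=4
ecx=5&240=0
eax=(-8)&0=0
ecx=0<<1=0
eax=0+0=0
edx=6*4=24
halt.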